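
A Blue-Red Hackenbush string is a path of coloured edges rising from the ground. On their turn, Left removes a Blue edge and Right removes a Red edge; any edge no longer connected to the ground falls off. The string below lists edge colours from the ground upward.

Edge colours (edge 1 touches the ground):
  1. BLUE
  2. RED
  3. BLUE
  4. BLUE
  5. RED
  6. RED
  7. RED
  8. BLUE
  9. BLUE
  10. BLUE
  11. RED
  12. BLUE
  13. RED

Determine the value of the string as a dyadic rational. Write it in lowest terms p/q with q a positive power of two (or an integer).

3189/4096

g_1 [B]  L=[0]  R=[]  → 1
g_2 [BR]  L=[0]  R=[1]  → 1/2
g_3 [BRB]  L=[0; 1/2]  R=[1]  → 3/4
g_4 [BRBB]  L=[0; 1/2; 3/4]  R=[1]  → 7/8
g_5 [BRBBR]  L=[0; 1/2; 3/4]  R=[7/8; 1]  → 13/16
g_6 [BRBBRR]  L=[0; 1/2; 3/4]  R=[13/16; 7/8; 1]  → 25/32
g_7 [BRBBRRR]  L=[0; 1/2; 3/4]  R=[25/32; 13/16; 7/8; 1]  → 49/64
g_8 [BRBBRRRB]  L=[0; 1/2; 3/4; 49/64]  R=[25/32; 13/16; 7/8; 1]  → 99/128
g_9 [BRBBRRRBB]  L=[0; 1/2; 3/4; 49/64; 99/128]  R=[25/32; 13/16; 7/8; 1]  → 199/256
g_10 [BRBBRRRBBB]  L=[0; 1/2; 3/4; 49/64; 99/128; 199/256]  R=[25/32; 13/16; 7/8; 1]  → 399/512
g_11 [BRBBRRRBBBR]  L=[0; 1/2; 3/4; 49/64; 99/128; 199/256]  R=[399/512; 25/32; 13/16; 7/8; 1]  → 797/1024
g_12 [BRBBRRRBBBRB]  L=[0; 1/2; 3/4; 49/64; 99/128; 199/256; 797/1024]  R=[399/512; 25/32; 13/16; 7/8; 1]  → 1595/2048
g_13 [BRBBRRRBBBRBR]  L=[0; 1/2; 3/4; 49/64; 99/128; 199/256; 797/1024]  R=[1595/2048; 399/512; 25/32; 13/16; 7/8; 1]  → 3189/4096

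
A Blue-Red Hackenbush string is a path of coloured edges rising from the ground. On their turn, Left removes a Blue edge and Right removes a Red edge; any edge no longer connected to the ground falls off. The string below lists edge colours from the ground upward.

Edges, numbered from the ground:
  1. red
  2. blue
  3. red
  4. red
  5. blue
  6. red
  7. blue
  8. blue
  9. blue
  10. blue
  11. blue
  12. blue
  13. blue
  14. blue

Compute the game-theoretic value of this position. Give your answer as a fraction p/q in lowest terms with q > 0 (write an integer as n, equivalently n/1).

-6657/8192

1 of 14 · r · max L −∞ · min R 0 — -1
2 of 14 · rb · max L -1 · min R 0 — -1/2
3 of 14 · rbr · max L -1 · min R -1/2 — -3/4
4 of 14 · rbrr · max L -1 · min R -3/4 — -7/8
5 of 14 · rbrrb · max L -7/8 · min R -3/4 — -13/16
6 of 14 · rbrrbr · max L -7/8 · min R -13/16 — -27/32
7 of 14 · rbrrbrb · max L -27/32 · min R -13/16 — -53/64
8 of 14 · rbrrbrbb · max L -53/64 · min R -13/16 — -105/128
9 of 14 · rbrrbrbbb · max L -105/128 · min R -13/16 — -209/256
10 of 14 · rbrrbrbbbb · max L -209/256 · min R -13/16 — -417/512
11 of 14 · rbrrbrbbbbb · max L -417/512 · min R -13/16 — -833/1024
12 of 14 · rbrrbrbbbbbb · max L -833/1024 · min R -13/16 — -1665/2048
13 of 14 · rbrrbrbbbbbbb · max L -1665/2048 · min R -13/16 — -3329/4096
14 of 14 · rbrrbrbbbbbbbb · max L -3329/4096 · min R -13/16 — -6657/8192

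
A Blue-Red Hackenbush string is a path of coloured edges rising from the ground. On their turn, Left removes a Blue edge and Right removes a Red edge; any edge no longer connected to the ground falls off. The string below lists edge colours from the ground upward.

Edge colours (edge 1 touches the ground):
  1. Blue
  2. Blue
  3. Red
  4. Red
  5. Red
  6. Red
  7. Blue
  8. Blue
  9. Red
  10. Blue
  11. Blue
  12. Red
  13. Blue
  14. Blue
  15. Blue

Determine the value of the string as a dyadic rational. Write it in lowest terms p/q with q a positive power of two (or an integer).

Recurse on prefixes of the 15-edge string Blue Blue Red Red Red Red Blue Blue Red Blue Blue Red Blue Blue Blue:
edge 1 of 15 (Blue): { 0 | ∅ } gives 1
edge 2 of 15 (Blue): { 0 1 | ∅ } gives 2
edge 3 of 15 (Red): { 0 1 | 2 } gives 3/2
edge 4 of 15 (Red): { 0 1 | 3/2 2 } gives 5/4
edge 5 of 15 (Red): { 0 1 | 5/4 3/2 2 } gives 9/8
edge 6 of 15 (Red): { 0 1 | 9/8 5/4 3/2 2 } gives 17/16
edge 7 of 15 (Blue): { 0 1 17/16 | 9/8 5/4 3/2 2 } gives 35/32
edge 8 of 15 (Blue): { 0 1 17/16 35/32 | 9/8 5/4 3/2 2 } gives 71/64
edge 9 of 15 (Red): { 0 1 17/16 35/32 | 71/64 9/8 5/4 3/2 2 } gives 141/128
edge 10 of 15 (Blue): { 0 1 17/16 35/32 141/128 | 71/64 9/8 5/4 3/2 2 } gives 283/256
edge 11 of 15 (Blue): { 0 1 17/16 35/32 141/128 283/256 | 71/64 9/8 5/4 3/2 2 } gives 567/512
edge 12 of 15 (Red): { 0 1 17/16 35/32 141/128 283/256 | 567/512 71/64 9/8 5/4 3/2 2 } gives 1133/1024
edge 13 of 15 (Blue): { 0 1 17/16 35/32 141/128 283/256 1133/1024 | 567/512 71/64 9/8 5/4 3/2 2 } gives 2267/2048
edge 14 of 15 (Blue): { 0 1 17/16 35/32 141/128 283/256 1133/1024 2267/2048 | 567/512 71/64 9/8 5/4 3/2 2 } gives 4535/4096
edge 15 of 15 (Blue): { 0 1 17/16 35/32 141/128 283/256 1133/1024 2267/2048 4535/4096 | 567/512 71/64 9/8 5/4 3/2 2 } gives 9071/8192

9071/8192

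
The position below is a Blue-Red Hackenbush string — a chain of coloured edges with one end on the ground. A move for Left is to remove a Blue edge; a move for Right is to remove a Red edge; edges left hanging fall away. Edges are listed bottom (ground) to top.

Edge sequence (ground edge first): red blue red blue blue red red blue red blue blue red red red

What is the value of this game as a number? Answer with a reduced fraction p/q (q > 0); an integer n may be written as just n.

-4943/8192

1 of 14 · r · max L −∞ · min R 0 so -1
2 of 14 · rb · max L -1 · min R 0 so -1/2
3 of 14 · rbr · max L -1 · min R -1/2 so -3/4
4 of 14 · rbrb · max L -3/4 · min R -1/2 so -5/8
5 of 14 · rbrbb · max L -5/8 · min R -1/2 so -9/16
6 of 14 · rbrbbr · max L -5/8 · min R -9/16 so -19/32
7 of 14 · rbrbbrr · max L -5/8 · min R -19/32 so -39/64
8 of 14 · rbrbbrrb · max L -39/64 · min R -19/32 so -77/128
9 of 14 · rbrbbrrbr · max L -39/64 · min R -77/128 so -155/256
10 of 14 · rbrbbrrbrb · max L -155/256 · min R -77/128 so -309/512
11 of 14 · rbrbbrrbrbb · max L -309/512 · min R -77/128 so -617/1024
12 of 14 · rbrbbrrbrbbr · max L -309/512 · min R -617/1024 so -1235/2048
13 of 14 · rbrbbrrbrbbrr · max L -309/512 · min R -1235/2048 so -2471/4096
14 of 14 · rbrbbrrbrbbrrr · max L -309/512 · min R -2471/4096 so -4943/8192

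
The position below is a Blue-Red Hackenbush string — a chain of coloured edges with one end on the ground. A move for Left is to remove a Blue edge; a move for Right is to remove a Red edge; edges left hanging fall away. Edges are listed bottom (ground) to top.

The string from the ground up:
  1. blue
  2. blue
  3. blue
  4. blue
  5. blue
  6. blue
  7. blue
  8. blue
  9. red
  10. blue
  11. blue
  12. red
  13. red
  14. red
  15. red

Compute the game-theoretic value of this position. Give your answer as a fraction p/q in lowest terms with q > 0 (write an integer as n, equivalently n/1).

993/128

Build value(s[:k]) for k = 1..15, string s = blue blue blue blue blue blue blue blue red blue blue red red red red.
edge 1 of 15 (blue): { 0 | · } so 1
edge 2 of 15 (blue): { 0 1 | · } so 2
edge 3 of 15 (blue): { 0 1 2 | · } so 3
edge 4 of 15 (blue): { 0 1 2 3 | · } so 4
edge 5 of 15 (blue): { 0 1 2 3 4 | · } so 5
edge 6 of 15 (blue): { 0 1 2 3 4 5 | · } so 6
edge 7 of 15 (blue): { 0 1 2 3 4 5 6 | · } so 7
edge 8 of 15 (blue): { 0 1 2 3 4 5 6 7 | · } so 8
edge 9 of 15 (red): { 0 1 2 3 4 5 6 7 | 8 } so 15/2
edge 10 of 15 (blue): { 0 1 2 3 4 5 6 7 15/2 | 8 } so 31/4
edge 11 of 15 (blue): { 0 1 2 3 4 5 6 7 15/2 31/4 | 8 } so 63/8
edge 12 of 15 (red): { 0 1 2 3 4 5 6 7 15/2 31/4 | 63/8 8 } so 125/16
edge 13 of 15 (red): { 0 1 2 3 4 5 6 7 15/2 31/4 | 125/16 63/8 8 } so 249/32
edge 14 of 15 (red): { 0 1 2 3 4 5 6 7 15/2 31/4 | 249/32 125/16 63/8 8 } so 497/64
edge 15 of 15 (red): { 0 1 2 3 4 5 6 7 15/2 31/4 | 497/64 249/32 125/16 63/8 8 } so 993/128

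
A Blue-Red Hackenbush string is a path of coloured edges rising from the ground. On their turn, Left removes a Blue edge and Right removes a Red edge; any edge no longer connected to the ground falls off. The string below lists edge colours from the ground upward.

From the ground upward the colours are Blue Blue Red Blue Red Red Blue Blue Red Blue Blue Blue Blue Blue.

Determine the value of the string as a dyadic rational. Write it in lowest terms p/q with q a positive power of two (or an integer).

6591/4096

Build g(s[:k]) for k = 1..14, string s = Blue Blue Red Blue Red Red Blue Blue Red Blue Blue Blue Blue Blue.
step 1: add Blue to get B; options L={ 0 } R={ — } so 1
step 2: add Blue to get BB; options L={ 0; 1 } R={ — } so 2
step 3: add Red to get BBR; options L={ 0; 1 } R={ 2 } so 3/2
step 4: add Blue to get BBRB; options L={ 0; 1; 3/2 } R={ 2 } so 7/4
step 5: add Red to get BBRBR; options L={ 0; 1; 3/2 } R={ 7/4; 2 } so 13/8
step 6: add Red to get BBRBRR; options L={ 0; 1; 3/2 } R={ 13/8; 7/4; 2 } so 25/16
step 7: add Blue to get BBRBRRB; options L={ 0; 1; 3/2; 25/16 } R={ 13/8; 7/4; 2 } so 51/32
step 8: add Blue to get BBRBRRBB; options L={ 0; 1; 3/2; 25/16; 51/32 } R={ 13/8; 7/4; 2 } so 103/64
step 9: add Red to get BBRBRRBBR; options L={ 0; 1; 3/2; 25/16; 51/32 } R={ 103/64; 13/8; 7/4; 2 } so 205/128
step 10: add Blue to get BBRBRRBBRB; options L={ 0; 1; 3/2; 25/16; 51/32; 205/128 } R={ 103/64; 13/8; 7/4; 2 } so 411/256
step 11: add Blue to get BBRBRRBBRBB; options L={ 0; 1; 3/2; 25/16; 51/32; 205/128; 411/256 } R={ 103/64; 13/8; 7/4; 2 } so 823/512
step 12: add Blue to get BBRBRRBBRBBB; options L={ 0; 1; 3/2; 25/16; 51/32; 205/128; 411/256; 823/512 } R={ 103/64; 13/8; 7/4; 2 } so 1647/1024
step 13: add Blue to get BBRBRRBBRBBBB; options L={ 0; 1; 3/2; 25/16; 51/32; 205/128; 411/256; 823/512; 1647/1024 } R={ 103/64; 13/8; 7/4; 2 } so 3295/2048
step 14: add Blue to get BBRBRRBBRBBBBB; options L={ 0; 1; 3/2; 25/16; 51/32; 205/128; 411/256; 823/512; 1647/1024; 3295/2048 } R={ 103/64; 13/8; 7/4; 2 } so 6591/4096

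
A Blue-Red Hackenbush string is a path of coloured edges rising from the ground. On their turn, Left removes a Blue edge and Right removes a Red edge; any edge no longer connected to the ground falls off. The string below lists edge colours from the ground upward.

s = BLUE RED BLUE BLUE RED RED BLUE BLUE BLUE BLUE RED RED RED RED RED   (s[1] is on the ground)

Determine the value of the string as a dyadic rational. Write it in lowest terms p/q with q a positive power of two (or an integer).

13249/16384

Prefix values for BLUE RED BLUE BLUE RED RED BLUE BLUE BLUE BLUE RED RED RED RED RED via {L|R} + simplicity:
B: Left { 0 }, Right { (no moves) } — simplest 1
BR: Left { 0 }, Right { 1 } — simplest 1/2
BRB: Left { 0,1/2 }, Right { 1 } — simplest 3/4
BRBB: Left { 0,1/2,3/4 }, Right { 1 } — simplest 7/8
BRBBR: Left { 0,1/2,3/4 }, Right { 7/8,1 } — simplest 13/16
BRBBRR: Left { 0,1/2,3/4 }, Right { 13/16,7/8,1 } — simplest 25/32
BRBBRRB: Left { 0,1/2,3/4,25/32 }, Right { 13/16,7/8,1 } — simplest 51/64
BRBBRRBB: Left { 0,1/2,3/4,25/32,51/64 }, Right { 13/16,7/8,1 } — simplest 103/128
BRBBRRBBB: Left { 0,1/2,3/4,25/32,51/64,103/128 }, Right { 13/16,7/8,1 } — simplest 207/256
BRBBRRBBBB: Left { 0,1/2,3/4,25/32,51/64,103/128,207/256 }, Right { 13/16,7/8,1 } — simplest 415/512
BRBBRRBBBBR: Left { 0,1/2,3/4,25/32,51/64,103/128,207/256 }, Right { 415/512,13/16,7/8,1 } — simplest 829/1024
BRBBRRBBBBRR: Left { 0,1/2,3/4,25/32,51/64,103/128,207/256 }, Right { 829/1024,415/512,13/16,7/8,1 } — simplest 1657/2048
BRBBRRBBBBRRR: Left { 0,1/2,3/4,25/32,51/64,103/128,207/256 }, Right { 1657/2048,829/1024,415/512,13/16,7/8,1 } — simplest 3313/4096
BRBBRRBBBBRRRR: Left { 0,1/2,3/4,25/32,51/64,103/128,207/256 }, Right { 3313/4096,1657/2048,829/1024,415/512,13/16,7/8,1 } — simplest 6625/8192
BRBBRRBBBBRRRRR: Left { 0,1/2,3/4,25/32,51/64,103/128,207/256 }, Right { 6625/8192,3313/4096,1657/2048,829/1024,415/512,13/16,7/8,1 } — simplest 13249/16384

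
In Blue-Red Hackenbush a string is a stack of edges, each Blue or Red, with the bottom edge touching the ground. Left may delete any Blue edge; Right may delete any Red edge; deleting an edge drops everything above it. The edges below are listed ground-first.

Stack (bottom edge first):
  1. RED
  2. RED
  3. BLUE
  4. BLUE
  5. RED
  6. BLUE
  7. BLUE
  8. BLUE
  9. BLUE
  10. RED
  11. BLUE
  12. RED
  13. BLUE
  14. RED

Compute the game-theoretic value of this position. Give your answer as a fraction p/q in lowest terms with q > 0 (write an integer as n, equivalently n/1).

-5163/4096

Recurse on prefixes of the 14-edge string RED RED BLUE BLUE RED BLUE BLUE BLUE BLUE RED BLUE RED BLUE RED:
R: Left { (no moves) }, Right { 0 } -> simplest -1
RR: Left { (no moves) }, Right { -1, 0 } -> simplest -2
RRB: Left { -2 }, Right { -1, 0 } -> simplest -3/2
RRBB: Left { -2, -3/2 }, Right { -1, 0 } -> simplest -5/4
RRBBR: Left { -2, -3/2 }, Right { -5/4, -1, 0 } -> simplest -11/8
RRBBRB: Left { -2, -3/2, -11/8 }, Right { -5/4, -1, 0 } -> simplest -21/16
RRBBRBB: Left { -2, -3/2, -11/8, -21/16 }, Right { -5/4, -1, 0 } -> simplest -41/32
RRBBRBBB: Left { -2, -3/2, -11/8, -21/16, -41/32 }, Right { -5/4, -1, 0 } -> simplest -81/64
RRBBRBBBB: Left { -2, -3/2, -11/8, -21/16, -41/32, -81/64 }, Right { -5/4, -1, 0 } -> simplest -161/128
RRBBRBBBBR: Left { -2, -3/2, -11/8, -21/16, -41/32, -81/64 }, Right { -161/128, -5/4, -1, 0 } -> simplest -323/256
RRBBRBBBBRB: Left { -2, -3/2, -11/8, -21/16, -41/32, -81/64, -323/256 }, Right { -161/128, -5/4, -1, 0 } -> simplest -645/512
RRBBRBBBBRBR: Left { -2, -3/2, -11/8, -21/16, -41/32, -81/64, -323/256 }, Right { -645/512, -161/128, -5/4, -1, 0 } -> simplest -1291/1024
RRBBRBBBBRBRB: Left { -2, -3/2, -11/8, -21/16, -41/32, -81/64, -323/256, -1291/1024 }, Right { -645/512, -161/128, -5/4, -1, 0 } -> simplest -2581/2048
RRBBRBBBBRBRBR: Left { -2, -3/2, -11/8, -21/16, -41/32, -81/64, -323/256, -1291/1024 }, Right { -2581/2048, -645/512, -161/128, -5/4, -1, 0 } -> simplest -5163/4096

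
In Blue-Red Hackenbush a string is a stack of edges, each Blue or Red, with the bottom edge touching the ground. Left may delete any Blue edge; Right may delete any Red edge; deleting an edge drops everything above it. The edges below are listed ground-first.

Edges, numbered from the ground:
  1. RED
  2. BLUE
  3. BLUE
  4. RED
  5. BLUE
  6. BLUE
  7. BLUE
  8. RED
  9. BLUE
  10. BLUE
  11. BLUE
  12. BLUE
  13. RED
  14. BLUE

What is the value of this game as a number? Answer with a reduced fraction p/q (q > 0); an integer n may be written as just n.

value_1 [R]  L=[(no moves)]  R=[0]  — -1
value_2 [RB]  L=[-1]  R=[0]  — -1/2
value_3 [RBB]  L=[-1; -1/2]  R=[0]  — -1/4
value_4 [RBBR]  L=[-1; -1/2]  R=[-1/4; 0]  — -3/8
value_5 [RBBRB]  L=[-1; -1/2; -3/8]  R=[-1/4; 0]  — -5/16
value_6 [RBBRBB]  L=[-1; -1/2; -3/8; -5/16]  R=[-1/4; 0]  — -9/32
value_7 [RBBRBBB]  L=[-1; -1/2; -3/8; -5/16; -9/32]  R=[-1/4; 0]  — -17/64
value_8 [RBBRBBBR]  L=[-1; -1/2; -3/8; -5/16; -9/32]  R=[-17/64; -1/4; 0]  — -35/128
value_9 [RBBRBBBRB]  L=[-1; -1/2; -3/8; -5/16; -9/32; -35/128]  R=[-17/64; -1/4; 0]  — -69/256
value_10 [RBBRBBBRBB]  L=[-1; -1/2; -3/8; -5/16; -9/32; -35/128; -69/256]  R=[-17/64; -1/4; 0]  — -137/512
value_11 [RBBRBBBRBBB]  L=[-1; -1/2; -3/8; -5/16; -9/32; -35/128; -69/256; -137/512]  R=[-17/64; -1/4; 0]  — -273/1024
value_12 [RBBRBBBRBBBB]  L=[-1; -1/2; -3/8; -5/16; -9/32; -35/128; -69/256; -137/512; -273/1024]  R=[-17/64; -1/4; 0]  — -545/2048
value_13 [RBBRBBBRBBBBR]  L=[-1; -1/2; -3/8; -5/16; -9/32; -35/128; -69/256; -137/512; -273/1024]  R=[-545/2048; -17/64; -1/4; 0]  — -1091/4096
value_14 [RBBRBBBRBBBBRB]  L=[-1; -1/2; -3/8; -5/16; -9/32; -35/128; -69/256; -137/512; -273/1024; -1091/4096]  R=[-545/2048; -17/64; -1/4; 0]  — -2181/8192

-2181/8192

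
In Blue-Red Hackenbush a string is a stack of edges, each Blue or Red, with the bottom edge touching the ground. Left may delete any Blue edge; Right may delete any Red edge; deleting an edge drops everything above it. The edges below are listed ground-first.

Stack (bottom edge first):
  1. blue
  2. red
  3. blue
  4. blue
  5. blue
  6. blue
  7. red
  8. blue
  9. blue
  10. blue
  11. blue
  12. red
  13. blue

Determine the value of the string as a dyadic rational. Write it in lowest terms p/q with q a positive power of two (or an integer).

3963/4096

b: Left { 0 }, Right { — } so simplest 1
br: Left { 0 }, Right { 1 } so simplest 1/2
brb: Left { 0,1/2 }, Right { 1 } so simplest 3/4
brbb: Left { 0,1/2,3/4 }, Right { 1 } so simplest 7/8
brbbb: Left { 0,1/2,3/4,7/8 }, Right { 1 } so simplest 15/16
brbbbb: Left { 0,1/2,3/4,7/8,15/16 }, Right { 1 } so simplest 31/32
brbbbbr: Left { 0,1/2,3/4,7/8,15/16 }, Right { 31/32,1 } so simplest 61/64
brbbbbrb: Left { 0,1/2,3/4,7/8,15/16,61/64 }, Right { 31/32,1 } so simplest 123/128
brbbbbrbb: Left { 0,1/2,3/4,7/8,15/16,61/64,123/128 }, Right { 31/32,1 } so simplest 247/256
brbbbbrbbb: Left { 0,1/2,3/4,7/8,15/16,61/64,123/128,247/256 }, Right { 31/32,1 } so simplest 495/512
brbbbbrbbbb: Left { 0,1/2,3/4,7/8,15/16,61/64,123/128,247/256,495/512 }, Right { 31/32,1 } so simplest 991/1024
brbbbbrbbbbr: Left { 0,1/2,3/4,7/8,15/16,61/64,123/128,247/256,495/512 }, Right { 991/1024,31/32,1 } so simplest 1981/2048
brbbbbrbbbbrb: Left { 0,1/2,3/4,7/8,15/16,61/64,123/128,247/256,495/512,1981/2048 }, Right { 991/1024,31/32,1 } so simplest 3963/4096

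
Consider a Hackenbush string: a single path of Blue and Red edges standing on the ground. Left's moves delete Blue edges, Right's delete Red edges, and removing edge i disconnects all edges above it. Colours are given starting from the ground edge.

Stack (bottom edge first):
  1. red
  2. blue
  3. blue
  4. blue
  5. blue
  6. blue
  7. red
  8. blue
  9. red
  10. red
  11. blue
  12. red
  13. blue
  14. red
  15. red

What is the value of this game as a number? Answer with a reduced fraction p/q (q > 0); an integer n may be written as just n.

Prefix values for red blue blue blue blue blue red blue red red blue red blue red red via {L|R} + simplicity:
val_1 [r]  L=[·]  R=[0]  so -1
val_2 [rb]  L=[-1]  R=[0]  so -1/2
val_3 [rbb]  L=[-1, -1/2]  R=[0]  so -1/4
val_4 [rbbb]  L=[-1, -1/2, -1/4]  R=[0]  so -1/8
val_5 [rbbbb]  L=[-1, -1/2, -1/4, -1/8]  R=[0]  so -1/16
val_6 [rbbbbb]  L=[-1, -1/2, -1/4, -1/8, -1/16]  R=[0]  so -1/32
val_7 [rbbbbbr]  L=[-1, -1/2, -1/4, -1/8, -1/16]  R=[-1/32, 0]  so -3/64
val_8 [rbbbbbrb]  L=[-1, -1/2, -1/4, -1/8, -1/16, -3/64]  R=[-1/32, 0]  so -5/128
val_9 [rbbbbbrbr]  L=[-1, -1/2, -1/4, -1/8, -1/16, -3/64]  R=[-5/128, -1/32, 0]  so -11/256
val_10 [rbbbbbrbrr]  L=[-1, -1/2, -1/4, -1/8, -1/16, -3/64]  R=[-11/256, -5/128, -1/32, 0]  so -23/512
val_11 [rbbbbbrbrrb]  L=[-1, -1/2, -1/4, -1/8, -1/16, -3/64, -23/512]  R=[-11/256, -5/128, -1/32, 0]  so -45/1024
val_12 [rbbbbbrbrrbr]  L=[-1, -1/2, -1/4, -1/8, -1/16, -3/64, -23/512]  R=[-45/1024, -11/256, -5/128, -1/32, 0]  so -91/2048
val_13 [rbbbbbrbrrbrb]  L=[-1, -1/2, -1/4, -1/8, -1/16, -3/64, -23/512, -91/2048]  R=[-45/1024, -11/256, -5/128, -1/32, 0]  so -181/4096
val_14 [rbbbbbrbrrbrbr]  L=[-1, -1/2, -1/4, -1/8, -1/16, -3/64, -23/512, -91/2048]  R=[-181/4096, -45/1024, -11/256, -5/128, -1/32, 0]  so -363/8192
val_15 [rbbbbbrbrrbrbrr]  L=[-1, -1/2, -1/4, -1/8, -1/16, -3/64, -23/512, -91/2048]  R=[-363/8192, -181/4096, -45/1024, -11/256, -5/128, -1/32, 0]  so -727/16384

-727/16384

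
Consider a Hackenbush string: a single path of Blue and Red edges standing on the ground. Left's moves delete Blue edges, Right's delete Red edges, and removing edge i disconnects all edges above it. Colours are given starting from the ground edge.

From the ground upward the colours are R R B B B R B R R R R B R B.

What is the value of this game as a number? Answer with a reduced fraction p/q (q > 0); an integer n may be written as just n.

Prefix values for R R B B B R B R R R R B R B via {L|R} + simplicity:
1 of 14 · R · max L −∞ · min R 0 => -1
2 of 14 · RR · max L −∞ · min R -1 => -2
3 of 14 · RRB · max L -2 · min R -1 => -3/2
4 of 14 · RRBB · max L -3/2 · min R -1 => -5/4
5 of 14 · RRBBB · max L -5/4 · min R -1 => -9/8
6 of 14 · RRBBBR · max L -5/4 · min R -9/8 => -19/16
7 of 14 · RRBBBRB · max L -19/16 · min R -9/8 => -37/32
8 of 14 · RRBBBRBR · max L -19/16 · min R -37/32 => -75/64
9 of 14 · RRBBBRBRR · max L -19/16 · min R -75/64 => -151/128
10 of 14 · RRBBBRBRRR · max L -19/16 · min R -151/128 => -303/256
11 of 14 · RRBBBRBRRRR · max L -19/16 · min R -303/256 => -607/512
12 of 14 · RRBBBRBRRRRB · max L -607/512 · min R -303/256 => -1213/1024
13 of 14 · RRBBBRBRRRRBR · max L -607/512 · min R -1213/1024 => -2427/2048
14 of 14 · RRBBBRBRRRRBRB · max L -2427/2048 · min R -1213/1024 => -4853/4096

-4853/4096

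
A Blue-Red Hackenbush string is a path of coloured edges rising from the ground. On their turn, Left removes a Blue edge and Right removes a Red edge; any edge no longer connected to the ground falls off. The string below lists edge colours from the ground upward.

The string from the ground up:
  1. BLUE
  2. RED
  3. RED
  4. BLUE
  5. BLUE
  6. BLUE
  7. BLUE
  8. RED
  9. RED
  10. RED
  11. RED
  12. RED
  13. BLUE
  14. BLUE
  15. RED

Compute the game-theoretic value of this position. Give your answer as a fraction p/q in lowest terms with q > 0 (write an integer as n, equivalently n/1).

Prefix values for BLUE RED RED BLUE BLUE BLUE BLUE RED RED RED RED RED BLUE BLUE RED via {L|R} + simplicity:
B: Left { 0 }, Right { (no moves) } → simplest 1
BR: Left { 0 }, Right { 1 } → simplest 1/2
BRR: Left { 0 }, Right { 1/2,1 } → simplest 1/4
BRRB: Left { 0,1/4 }, Right { 1/2,1 } → simplest 3/8
BRRBB: Left { 0,1/4,3/8 }, Right { 1/2,1 } → simplest 7/16
BRRBBB: Left { 0,1/4,3/8,7/16 }, Right { 1/2,1 } → simplest 15/32
BRRBBBB: Left { 0,1/4,3/8,7/16,15/32 }, Right { 1/2,1 } → simplest 31/64
BRRBBBBR: Left { 0,1/4,3/8,7/16,15/32 }, Right { 31/64,1/2,1 } → simplest 61/128
BRRBBBBRR: Left { 0,1/4,3/8,7/16,15/32 }, Right { 61/128,31/64,1/2,1 } → simplest 121/256
BRRBBBBRRR: Left { 0,1/4,3/8,7/16,15/32 }, Right { 121/256,61/128,31/64,1/2,1 } → simplest 241/512
BRRBBBBRRRR: Left { 0,1/4,3/8,7/16,15/32 }, Right { 241/512,121/256,61/128,31/64,1/2,1 } → simplest 481/1024
BRRBBBBRRRRR: Left { 0,1/4,3/8,7/16,15/32 }, Right { 481/1024,241/512,121/256,61/128,31/64,1/2,1 } → simplest 961/2048
BRRBBBBRRRRRB: Left { 0,1/4,3/8,7/16,15/32,961/2048 }, Right { 481/1024,241/512,121/256,61/128,31/64,1/2,1 } → simplest 1923/4096
BRRBBBBRRRRRBB: Left { 0,1/4,3/8,7/16,15/32,961/2048,1923/4096 }, Right { 481/1024,241/512,121/256,61/128,31/64,1/2,1 } → simplest 3847/8192
BRRBBBBRRRRRBBR: Left { 0,1/4,3/8,7/16,15/32,961/2048,1923/4096 }, Right { 3847/8192,481/1024,241/512,121/256,61/128,31/64,1/2,1 } → simplest 7693/16384

7693/16384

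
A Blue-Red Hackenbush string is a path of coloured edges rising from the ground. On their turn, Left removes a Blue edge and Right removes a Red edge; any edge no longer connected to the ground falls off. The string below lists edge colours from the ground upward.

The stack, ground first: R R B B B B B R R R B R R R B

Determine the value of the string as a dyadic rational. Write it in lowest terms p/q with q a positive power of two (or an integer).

-8669/8192

Build val(s[:k]) for k = 1..15, string s = R R B B B B B R R R B R R R B.
R: Left { (no moves) }, Right { 0 } gives simplest -1
RR: Left { (no moves) }, Right { -1 0 } gives simplest -2
RRB: Left { -2 }, Right { -1 0 } gives simplest -3/2
RRBB: Left { -2 -3/2 }, Right { -1 0 } gives simplest -5/4
RRBBB: Left { -2 -3/2 -5/4 }, Right { -1 0 } gives simplest -9/8
RRBBBB: Left { -2 -3/2 -5/4 -9/8 }, Right { -1 0 } gives simplest -17/16
RRBBBBB: Left { -2 -3/2 -5/4 -9/8 -17/16 }, Right { -1 0 } gives simplest -33/32
RRBBBBBR: Left { -2 -3/2 -5/4 -9/8 -17/16 }, Right { -33/32 -1 0 } gives simplest -67/64
RRBBBBBRR: Left { -2 -3/2 -5/4 -9/8 -17/16 }, Right { -67/64 -33/32 -1 0 } gives simplest -135/128
RRBBBBBRRR: Left { -2 -3/2 -5/4 -9/8 -17/16 }, Right { -135/128 -67/64 -33/32 -1 0 } gives simplest -271/256
RRBBBBBRRRB: Left { -2 -3/2 -5/4 -9/8 -17/16 -271/256 }, Right { -135/128 -67/64 -33/32 -1 0 } gives simplest -541/512
RRBBBBBRRRBR: Left { -2 -3/2 -5/4 -9/8 -17/16 -271/256 }, Right { -541/512 -135/128 -67/64 -33/32 -1 0 } gives simplest -1083/1024
RRBBBBBRRRBRR: Left { -2 -3/2 -5/4 -9/8 -17/16 -271/256 }, Right { -1083/1024 -541/512 -135/128 -67/64 -33/32 -1 0 } gives simplest -2167/2048
RRBBBBBRRRBRRR: Left { -2 -3/2 -5/4 -9/8 -17/16 -271/256 }, Right { -2167/2048 -1083/1024 -541/512 -135/128 -67/64 -33/32 -1 0 } gives simplest -4335/4096
RRBBBBBRRRBRRRB: Left { -2 -3/2 -5/4 -9/8 -17/16 -271/256 -4335/4096 }, Right { -2167/2048 -1083/1024 -541/512 -135/128 -67/64 -33/32 -1 0 } gives simplest -8669/8192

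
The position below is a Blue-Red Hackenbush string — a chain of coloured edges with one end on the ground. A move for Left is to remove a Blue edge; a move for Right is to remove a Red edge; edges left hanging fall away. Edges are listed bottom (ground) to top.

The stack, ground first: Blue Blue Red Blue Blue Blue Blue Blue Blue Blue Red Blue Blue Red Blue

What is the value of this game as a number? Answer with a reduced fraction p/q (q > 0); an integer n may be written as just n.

16347/8192

Recurse on prefixes of the 15-edge string Blue Blue Red Blue Blue Blue Blue Blue Blue Blue Red Blue Blue Red Blue:
g(B) = { 0 | — } => 1
g(BB) = { 0 1 | — } => 2
g(BBR) = { 0 1 | 2 } => 3/2
g(BBRB) = { 0 1 3/2 | 2 } => 7/4
g(BBRBB) = { 0 1 3/2 7/4 | 2 } => 15/8
g(BBRBBB) = { 0 1 3/2 7/4 15/8 | 2 } => 31/16
g(BBRBBBB) = { 0 1 3/2 7/4 15/8 31/16 | 2 } => 63/32
g(BBRBBBBB) = { 0 1 3/2 7/4 15/8 31/16 63/32 | 2 } => 127/64
g(BBRBBBBBB) = { 0 1 3/2 7/4 15/8 31/16 63/32 127/64 | 2 } => 255/128
g(BBRBBBBBBB) = { 0 1 3/2 7/4 15/8 31/16 63/32 127/64 255/128 | 2 } => 511/256
g(BBRBBBBBBBR) = { 0 1 3/2 7/4 15/8 31/16 63/32 127/64 255/128 | 511/256 2 } => 1021/512
g(BBRBBBBBBBRB) = { 0 1 3/2 7/4 15/8 31/16 63/32 127/64 255/128 1021/512 | 511/256 2 } => 2043/1024
g(BBRBBBBBBBRBB) = { 0 1 3/2 7/4 15/8 31/16 63/32 127/64 255/128 1021/512 2043/1024 | 511/256 2 } => 4087/2048
g(BBRBBBBBBBRBBR) = { 0 1 3/2 7/4 15/8 31/16 63/32 127/64 255/128 1021/512 2043/1024 | 4087/2048 511/256 2 } => 8173/4096
g(BBRBBBBBBBRBBRB) = { 0 1 3/2 7/4 15/8 31/16 63/32 127/64 255/128 1021/512 2043/1024 8173/4096 | 4087/2048 511/256 2 } => 16347/8192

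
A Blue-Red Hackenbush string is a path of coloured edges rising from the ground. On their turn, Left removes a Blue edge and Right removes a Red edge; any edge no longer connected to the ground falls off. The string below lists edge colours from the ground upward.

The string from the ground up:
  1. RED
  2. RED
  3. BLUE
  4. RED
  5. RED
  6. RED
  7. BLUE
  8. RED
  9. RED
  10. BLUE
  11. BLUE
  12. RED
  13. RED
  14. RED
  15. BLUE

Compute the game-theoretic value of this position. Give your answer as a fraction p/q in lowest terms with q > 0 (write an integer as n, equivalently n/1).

1 of 15 · R · max L −∞ · min R 0 → -1
2 of 15 · RR · max L −∞ · min R -1 → -2
3 of 15 · RRB · max L -2 · min R -1 → -3/2
4 of 15 · RRBR · max L -2 · min R -3/2 → -7/4
5 of 15 · RRBRR · max L -2 · min R -7/4 → -15/8
6 of 15 · RRBRRR · max L -2 · min R -15/8 → -31/16
7 of 15 · RRBRRRB · max L -31/16 · min R -15/8 → -61/32
8 of 15 · RRBRRRBR · max L -31/16 · min R -61/32 → -123/64
9 of 15 · RRBRRRBRR · max L -31/16 · min R -123/64 → -247/128
10 of 15 · RRBRRRBRRB · max L -247/128 · min R -123/64 → -493/256
11 of 15 · RRBRRRBRRBB · max L -493/256 · min R -123/64 → -985/512
12 of 15 · RRBRRRBRRBBR · max L -493/256 · min R -985/512 → -1971/1024
13 of 15 · RRBRRRBRRBBRR · max L -493/256 · min R -1971/1024 → -3943/2048
14 of 15 · RRBRRRBRRBBRRR · max L -493/256 · min R -3943/2048 → -7887/4096
15 of 15 · RRBRRRBRRBBRRRB · max L -7887/4096 · min R -3943/2048 → -15773/8192

-15773/8192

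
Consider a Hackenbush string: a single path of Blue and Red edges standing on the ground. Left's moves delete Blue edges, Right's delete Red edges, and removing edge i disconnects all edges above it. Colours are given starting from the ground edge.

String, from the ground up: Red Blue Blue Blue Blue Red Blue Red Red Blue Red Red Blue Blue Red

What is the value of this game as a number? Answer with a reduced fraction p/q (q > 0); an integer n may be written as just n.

edge 1 of 15 (Red): { (no moves) | 0 } -> -1
edge 2 of 15 (Blue): { -1 | 0 } -> -1/2
edge 3 of 15 (Blue): { -1,-1/2 | 0 } -> -1/4
edge 4 of 15 (Blue): { -1,-1/2,-1/4 | 0 } -> -1/8
edge 5 of 15 (Blue): { -1,-1/2,-1/4,-1/8 | 0 } -> -1/16
edge 6 of 15 (Red): { -1,-1/2,-1/4,-1/8 | -1/16,0 } -> -3/32
edge 7 of 15 (Blue): { -1,-1/2,-1/4,-1/8,-3/32 | -1/16,0 } -> -5/64
edge 8 of 15 (Red): { -1,-1/2,-1/4,-1/8,-3/32 | -5/64,-1/16,0 } -> -11/128
edge 9 of 15 (Red): { -1,-1/2,-1/4,-1/8,-3/32 | -11/128,-5/64,-1/16,0 } -> -23/256
edge 10 of 15 (Blue): { -1,-1/2,-1/4,-1/8,-3/32,-23/256 | -11/128,-5/64,-1/16,0 } -> -45/512
edge 11 of 15 (Red): { -1,-1/2,-1/4,-1/8,-3/32,-23/256 | -45/512,-11/128,-5/64,-1/16,0 } -> -91/1024
edge 12 of 15 (Red): { -1,-1/2,-1/4,-1/8,-3/32,-23/256 | -91/1024,-45/512,-11/128,-5/64,-1/16,0 } -> -183/2048
edge 13 of 15 (Blue): { -1,-1/2,-1/4,-1/8,-3/32,-23/256,-183/2048 | -91/1024,-45/512,-11/128,-5/64,-1/16,0 } -> -365/4096
edge 14 of 15 (Blue): { -1,-1/2,-1/4,-1/8,-3/32,-23/256,-183/2048,-365/4096 | -91/1024,-45/512,-11/128,-5/64,-1/16,0 } -> -729/8192
edge 15 of 15 (Red): { -1,-1/2,-1/4,-1/8,-3/32,-23/256,-183/2048,-365/4096 | -729/8192,-91/1024,-45/512,-11/128,-5/64,-1/16,0 } -> -1459/16384

-1459/16384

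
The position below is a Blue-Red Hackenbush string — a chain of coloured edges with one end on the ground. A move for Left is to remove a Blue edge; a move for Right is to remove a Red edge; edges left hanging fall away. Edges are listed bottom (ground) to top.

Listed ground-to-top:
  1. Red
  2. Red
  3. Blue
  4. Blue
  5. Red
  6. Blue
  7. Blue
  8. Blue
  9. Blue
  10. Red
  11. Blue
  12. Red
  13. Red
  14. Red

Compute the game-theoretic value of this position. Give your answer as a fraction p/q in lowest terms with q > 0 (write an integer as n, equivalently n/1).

-5167/4096

1 of 14 · R · max L −∞ · min R 0 — -1
2 of 14 · RR · max L −∞ · min R -1 — -2
3 of 14 · RRB · max L -2 · min R -1 — -3/2
4 of 14 · RRBB · max L -3/2 · min R -1 — -5/4
5 of 14 · RRBBR · max L -3/2 · min R -5/4 — -11/8
6 of 14 · RRBBRB · max L -11/8 · min R -5/4 — -21/16
7 of 14 · RRBBRBB · max L -21/16 · min R -5/4 — -41/32
8 of 14 · RRBBRBBB · max L -41/32 · min R -5/4 — -81/64
9 of 14 · RRBBRBBBB · max L -81/64 · min R -5/4 — -161/128
10 of 14 · RRBBRBBBBR · max L -81/64 · min R -161/128 — -323/256
11 of 14 · RRBBRBBBBRB · max L -323/256 · min R -161/128 — -645/512
12 of 14 · RRBBRBBBBRBR · max L -323/256 · min R -645/512 — -1291/1024
13 of 14 · RRBBRBBBBRBRR · max L -323/256 · min R -1291/1024 — -2583/2048
14 of 14 · RRBBRBBBBRBRRR · max L -323/256 · min R -2583/2048 — -5167/4096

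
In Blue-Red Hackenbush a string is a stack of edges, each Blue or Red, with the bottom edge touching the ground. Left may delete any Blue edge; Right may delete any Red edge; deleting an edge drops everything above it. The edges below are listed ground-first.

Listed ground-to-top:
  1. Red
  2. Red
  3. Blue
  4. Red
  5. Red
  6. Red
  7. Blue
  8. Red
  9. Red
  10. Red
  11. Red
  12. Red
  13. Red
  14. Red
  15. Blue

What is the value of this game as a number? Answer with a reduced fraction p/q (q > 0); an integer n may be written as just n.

Prefix values for Red Red Blue Red Red Red Blue Red Red Red Red Red Red Red Blue via {L|R} + simplicity:
edge 1 of 15 (Red): { · | 0 } -> -1
edge 2 of 15 (Red): { · | -1, 0 } -> -2
edge 3 of 15 (Blue): { -2 | -1, 0 } -> -3/2
edge 4 of 15 (Red): { -2 | -3/2, -1, 0 } -> -7/4
edge 5 of 15 (Red): { -2 | -7/4, -3/2, -1, 0 } -> -15/8
edge 6 of 15 (Red): { -2 | -15/8, -7/4, -3/2, -1, 0 } -> -31/16
edge 7 of 15 (Blue): { -2, -31/16 | -15/8, -7/4, -3/2, -1, 0 } -> -61/32
edge 8 of 15 (Red): { -2, -31/16 | -61/32, -15/8, -7/4, -3/2, -1, 0 } -> -123/64
edge 9 of 15 (Red): { -2, -31/16 | -123/64, -61/32, -15/8, -7/4, -3/2, -1, 0 } -> -247/128
edge 10 of 15 (Red): { -2, -31/16 | -247/128, -123/64, -61/32, -15/8, -7/4, -3/2, -1, 0 } -> -495/256
edge 11 of 15 (Red): { -2, -31/16 | -495/256, -247/128, -123/64, -61/32, -15/8, -7/4, -3/2, -1, 0 } -> -991/512
edge 12 of 15 (Red): { -2, -31/16 | -991/512, -495/256, -247/128, -123/64, -61/32, -15/8, -7/4, -3/2, -1, 0 } -> -1983/1024
edge 13 of 15 (Red): { -2, -31/16 | -1983/1024, -991/512, -495/256, -247/128, -123/64, -61/32, -15/8, -7/4, -3/2, -1, 0 } -> -3967/2048
edge 14 of 15 (Red): { -2, -31/16 | -3967/2048, -1983/1024, -991/512, -495/256, -247/128, -123/64, -61/32, -15/8, -7/4, -3/2, -1, 0 } -> -7935/4096
edge 15 of 15 (Blue): { -2, -31/16, -7935/4096 | -3967/2048, -1983/1024, -991/512, -495/256, -247/128, -123/64, -61/32, -15/8, -7/4, -3/2, -1, 0 } -> -15869/8192

-15869/8192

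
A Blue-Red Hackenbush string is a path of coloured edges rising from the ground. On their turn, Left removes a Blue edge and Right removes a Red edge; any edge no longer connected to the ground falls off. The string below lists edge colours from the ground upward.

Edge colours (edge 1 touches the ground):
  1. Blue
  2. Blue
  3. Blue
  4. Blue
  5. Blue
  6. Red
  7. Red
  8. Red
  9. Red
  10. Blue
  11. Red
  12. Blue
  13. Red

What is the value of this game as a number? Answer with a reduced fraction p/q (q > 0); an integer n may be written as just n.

1045/256

Prefix values for Blue Blue Blue Blue Blue Red Red Red Red Blue Red Blue Red via {L|R} + simplicity:
v(B) = { 0 |  } -> 1
v(BB) = { 0, 1 |  } -> 2
v(BBB) = { 0, 1, 2 |  } -> 3
v(BBBB) = { 0, 1, 2, 3 |  } -> 4
v(BBBBB) = { 0, 1, 2, 3, 4 |  } -> 5
v(BBBBBR) = { 0, 1, 2, 3, 4 | 5 } -> 9/2
v(BBBBBRR) = { 0, 1, 2, 3, 4 | 9/2, 5 } -> 17/4
v(BBBBBRRR) = { 0, 1, 2, 3, 4 | 17/4, 9/2, 5 } -> 33/8
v(BBBBBRRRR) = { 0, 1, 2, 3, 4 | 33/8, 17/4, 9/2, 5 } -> 65/16
v(BBBBBRRRRB) = { 0, 1, 2, 3, 4, 65/16 | 33/8, 17/4, 9/2, 5 } -> 131/32
v(BBBBBRRRRBR) = { 0, 1, 2, 3, 4, 65/16 | 131/32, 33/8, 17/4, 9/2, 5 } -> 261/64
v(BBBBBRRRRBRB) = { 0, 1, 2, 3, 4, 65/16, 261/64 | 131/32, 33/8, 17/4, 9/2, 5 } -> 523/128
v(BBBBBRRRRBRBR) = { 0, 1, 2, 3, 4, 65/16, 261/64 | 523/128, 131/32, 33/8, 17/4, 9/2, 5 } -> 1045/256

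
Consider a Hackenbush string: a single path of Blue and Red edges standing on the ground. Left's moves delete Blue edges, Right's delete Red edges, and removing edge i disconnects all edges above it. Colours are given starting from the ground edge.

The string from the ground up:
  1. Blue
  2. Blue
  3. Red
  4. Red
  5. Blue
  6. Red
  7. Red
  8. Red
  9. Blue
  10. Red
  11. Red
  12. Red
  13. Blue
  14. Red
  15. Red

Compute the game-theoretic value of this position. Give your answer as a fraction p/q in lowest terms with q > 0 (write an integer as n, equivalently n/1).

10377/8192

Build g(s[:k]) for k = 1..15, string s = Blue Blue Red Red Blue Red Red Red Blue Red Red Red Blue Red Red.
edge 1 of 15 (Blue): { 0 | — } ⇒ 1
edge 2 of 15 (Blue): { 0; 1 | — } ⇒ 2
edge 3 of 15 (Red): { 0; 1 | 2 } ⇒ 3/2
edge 4 of 15 (Red): { 0; 1 | 3/2; 2 } ⇒ 5/4
edge 5 of 15 (Blue): { 0; 1; 5/4 | 3/2; 2 } ⇒ 11/8
edge 6 of 15 (Red): { 0; 1; 5/4 | 11/8; 3/2; 2 } ⇒ 21/16
edge 7 of 15 (Red): { 0; 1; 5/4 | 21/16; 11/8; 3/2; 2 } ⇒ 41/32
edge 8 of 15 (Red): { 0; 1; 5/4 | 41/32; 21/16; 11/8; 3/2; 2 } ⇒ 81/64
edge 9 of 15 (Blue): { 0; 1; 5/4; 81/64 | 41/32; 21/16; 11/8; 3/2; 2 } ⇒ 163/128
edge 10 of 15 (Red): { 0; 1; 5/4; 81/64 | 163/128; 41/32; 21/16; 11/8; 3/2; 2 } ⇒ 325/256
edge 11 of 15 (Red): { 0; 1; 5/4; 81/64 | 325/256; 163/128; 41/32; 21/16; 11/8; 3/2; 2 } ⇒ 649/512
edge 12 of 15 (Red): { 0; 1; 5/4; 81/64 | 649/512; 325/256; 163/128; 41/32; 21/16; 11/8; 3/2; 2 } ⇒ 1297/1024
edge 13 of 15 (Blue): { 0; 1; 5/4; 81/64; 1297/1024 | 649/512; 325/256; 163/128; 41/32; 21/16; 11/8; 3/2; 2 } ⇒ 2595/2048
edge 14 of 15 (Red): { 0; 1; 5/4; 81/64; 1297/1024 | 2595/2048; 649/512; 325/256; 163/128; 41/32; 21/16; 11/8; 3/2; 2 } ⇒ 5189/4096
edge 15 of 15 (Red): { 0; 1; 5/4; 81/64; 1297/1024 | 5189/4096; 2595/2048; 649/512; 325/256; 163/128; 41/32; 21/16; 11/8; 3/2; 2 } ⇒ 10377/8192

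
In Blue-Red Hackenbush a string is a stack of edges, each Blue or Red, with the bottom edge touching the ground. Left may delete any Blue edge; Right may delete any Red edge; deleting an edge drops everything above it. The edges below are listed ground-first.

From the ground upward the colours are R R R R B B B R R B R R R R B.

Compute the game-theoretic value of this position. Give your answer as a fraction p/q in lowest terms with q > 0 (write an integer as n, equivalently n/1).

R: Left { — }, Right { 0 } ⇒ simplest -1
RR: Left { — }, Right { -1, 0 } ⇒ simplest -2
RRR: Left { — }, Right { -2, -1, 0 } ⇒ simplest -3
RRRR: Left { — }, Right { -3, -2, -1, 0 } ⇒ simplest -4
RRRRB: Left { -4 }, Right { -3, -2, -1, 0 } ⇒ simplest -7/2
RRRRBB: Left { -4, -7/2 }, Right { -3, -2, -1, 0 } ⇒ simplest -13/4
RRRRBBB: Left { -4, -7/2, -13/4 }, Right { -3, -2, -1, 0 } ⇒ simplest -25/8
RRRRBBBR: Left { -4, -7/2, -13/4 }, Right { -25/8, -3, -2, -1, 0 } ⇒ simplest -51/16
RRRRBBBRR: Left { -4, -7/2, -13/4 }, Right { -51/16, -25/8, -3, -2, -1, 0 } ⇒ simplest -103/32
RRRRBBBRRB: Left { -4, -7/2, -13/4, -103/32 }, Right { -51/16, -25/8, -3, -2, -1, 0 } ⇒ simplest -205/64
RRRRBBBRRBR: Left { -4, -7/2, -13/4, -103/32 }, Right { -205/64, -51/16, -25/8, -3, -2, -1, 0 } ⇒ simplest -411/128
RRRRBBBRRBRR: Left { -4, -7/2, -13/4, -103/32 }, Right { -411/128, -205/64, -51/16, -25/8, -3, -2, -1, 0 } ⇒ simplest -823/256
RRRRBBBRRBRRR: Left { -4, -7/2, -13/4, -103/32 }, Right { -823/256, -411/128, -205/64, -51/16, -25/8, -3, -2, -1, 0 } ⇒ simplest -1647/512
RRRRBBBRRBRRRR: Left { -4, -7/2, -13/4, -103/32 }, Right { -1647/512, -823/256, -411/128, -205/64, -51/16, -25/8, -3, -2, -1, 0 } ⇒ simplest -3295/1024
RRRRBBBRRBRRRRB: Left { -4, -7/2, -13/4, -103/32, -3295/1024 }, Right { -1647/512, -823/256, -411/128, -205/64, -51/16, -25/8, -3, -2, -1, 0 } ⇒ simplest -6589/2048

-6589/2048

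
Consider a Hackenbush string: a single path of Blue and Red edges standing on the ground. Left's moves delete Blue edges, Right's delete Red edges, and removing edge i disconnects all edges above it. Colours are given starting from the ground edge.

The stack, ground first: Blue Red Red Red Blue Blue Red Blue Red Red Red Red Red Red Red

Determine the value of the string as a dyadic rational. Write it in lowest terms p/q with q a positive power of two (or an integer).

3329/16384

G_1 [B]  L=[0]  R=[none]  — 1
G_2 [BR]  L=[0]  R=[1]  — 1/2
G_3 [BRR]  L=[0]  R=[1/2, 1]  — 1/4
G_4 [BRRR]  L=[0]  R=[1/4, 1/2, 1]  — 1/8
G_5 [BRRRB]  L=[0, 1/8]  R=[1/4, 1/2, 1]  — 3/16
G_6 [BRRRBB]  L=[0, 1/8, 3/16]  R=[1/4, 1/2, 1]  — 7/32
G_7 [BRRRBBR]  L=[0, 1/8, 3/16]  R=[7/32, 1/4, 1/2, 1]  — 13/64
G_8 [BRRRBBRB]  L=[0, 1/8, 3/16, 13/64]  R=[7/32, 1/4, 1/2, 1]  — 27/128
G_9 [BRRRBBRBR]  L=[0, 1/8, 3/16, 13/64]  R=[27/128, 7/32, 1/4, 1/2, 1]  — 53/256
G_10 [BRRRBBRBRR]  L=[0, 1/8, 3/16, 13/64]  R=[53/256, 27/128, 7/32, 1/4, 1/2, 1]  — 105/512
G_11 [BRRRBBRBRRR]  L=[0, 1/8, 3/16, 13/64]  R=[105/512, 53/256, 27/128, 7/32, 1/4, 1/2, 1]  — 209/1024
G_12 [BRRRBBRBRRRR]  L=[0, 1/8, 3/16, 13/64]  R=[209/1024, 105/512, 53/256, 27/128, 7/32, 1/4, 1/2, 1]  — 417/2048
G_13 [BRRRBBRBRRRRR]  L=[0, 1/8, 3/16, 13/64]  R=[417/2048, 209/1024, 105/512, 53/256, 27/128, 7/32, 1/4, 1/2, 1]  — 833/4096
G_14 [BRRRBBRBRRRRRR]  L=[0, 1/8, 3/16, 13/64]  R=[833/4096, 417/2048, 209/1024, 105/512, 53/256, 27/128, 7/32, 1/4, 1/2, 1]  — 1665/8192
G_15 [BRRRBBRBRRRRRRR]  L=[0, 1/8, 3/16, 13/64]  R=[1665/8192, 833/4096, 417/2048, 209/1024, 105/512, 53/256, 27/128, 7/32, 1/4, 1/2, 1]  — 3329/16384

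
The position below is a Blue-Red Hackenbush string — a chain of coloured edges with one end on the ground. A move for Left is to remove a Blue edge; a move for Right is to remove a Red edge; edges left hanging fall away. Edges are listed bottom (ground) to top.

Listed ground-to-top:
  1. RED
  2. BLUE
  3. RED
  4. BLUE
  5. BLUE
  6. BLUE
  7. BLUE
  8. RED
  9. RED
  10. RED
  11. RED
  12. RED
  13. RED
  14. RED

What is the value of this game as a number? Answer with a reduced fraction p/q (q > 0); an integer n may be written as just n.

-4351/8192

Build G(s[:k]) for k = 1..14, string s = RED BLUE RED BLUE BLUE BLUE BLUE RED RED RED RED RED RED RED.
step 1: add RED to get R; options L={ (no moves) } R={ 0 } => -1
step 2: add BLUE to get RB; options L={ -1 } R={ 0 } => -1/2
step 3: add RED to get RBR; options L={ -1 } R={ -1/2; 0 } => -3/4
step 4: add BLUE to get RBRB; options L={ -1; -3/4 } R={ -1/2; 0 } => -5/8
step 5: add BLUE to get RBRBB; options L={ -1; -3/4; -5/8 } R={ -1/2; 0 } => -9/16
step 6: add BLUE to get RBRBBB; options L={ -1; -3/4; -5/8; -9/16 } R={ -1/2; 0 } => -17/32
step 7: add BLUE to get RBRBBBB; options L={ -1; -3/4; -5/8; -9/16; -17/32 } R={ -1/2; 0 } => -33/64
step 8: add RED to get RBRBBBBR; options L={ -1; -3/4; -5/8; -9/16; -17/32 } R={ -33/64; -1/2; 0 } => -67/128
step 9: add RED to get RBRBBBBRR; options L={ -1; -3/4; -5/8; -9/16; -17/32 } R={ -67/128; -33/64; -1/2; 0 } => -135/256
step 10: add RED to get RBRBBBBRRR; options L={ -1; -3/4; -5/8; -9/16; -17/32 } R={ -135/256; -67/128; -33/64; -1/2; 0 } => -271/512
step 11: add RED to get RBRBBBBRRRR; options L={ -1; -3/4; -5/8; -9/16; -17/32 } R={ -271/512; -135/256; -67/128; -33/64; -1/2; 0 } => -543/1024
step 12: add RED to get RBRBBBBRRRRR; options L={ -1; -3/4; -5/8; -9/16; -17/32 } R={ -543/1024; -271/512; -135/256; -67/128; -33/64; -1/2; 0 } => -1087/2048
step 13: add RED to get RBRBBBBRRRRRR; options L={ -1; -3/4; -5/8; -9/16; -17/32 } R={ -1087/2048; -543/1024; -271/512; -135/256; -67/128; -33/64; -1/2; 0 } => -2175/4096
step 14: add RED to get RBRBBBBRRRRRRR; options L={ -1; -3/4; -5/8; -9/16; -17/32 } R={ -2175/4096; -1087/2048; -543/1024; -271/512; -135/256; -67/128; -33/64; -1/2; 0 } => -4351/8192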